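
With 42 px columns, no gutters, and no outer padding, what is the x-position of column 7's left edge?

Each column+gutter stride is 42 px; with no margin, 6 of them is 252 px.

252 px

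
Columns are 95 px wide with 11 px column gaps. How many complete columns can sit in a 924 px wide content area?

8 columns

Each extra column adds 95 + 11 = 106 px.
(924 + 11) / 106 = 8.82, so 8 columns fit.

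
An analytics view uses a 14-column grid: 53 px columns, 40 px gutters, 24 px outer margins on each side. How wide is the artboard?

1310 px

Adding margins, columns and gutters: 48 + 742 + 520 = 1310 px.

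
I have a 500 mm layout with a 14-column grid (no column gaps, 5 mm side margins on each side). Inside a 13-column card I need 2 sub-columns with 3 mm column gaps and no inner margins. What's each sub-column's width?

Take off 10 mm of margins, leaving 490 mm.
With no column gaps, each column is 490/14 = 35 mm.
With no column gaps, 13 columns span 13·35 = 455 mm.
Subtracting 1 column gap of 3 leaves 452 for 2 columns, so d = 226 mm.

226 mm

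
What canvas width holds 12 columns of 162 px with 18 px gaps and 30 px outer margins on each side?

2202 px

Total width: 2·30 + 12·162 + 11·18 = 2202 px.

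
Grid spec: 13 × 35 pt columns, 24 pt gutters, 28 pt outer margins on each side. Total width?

799 pt

Total width: 2·28 + 13·35 + 12·24 = 799 pt.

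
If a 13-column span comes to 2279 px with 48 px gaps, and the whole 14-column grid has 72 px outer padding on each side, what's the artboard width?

2602 px

13 columns + 12 gaps: 13c + 12·48 = 2279.
13c = 2279 − 576 = 1703, so c = 131 px.
Artboard = 2·72 + 14·131 + 13·48 = 144 + 1834 + 624 = 2602 px.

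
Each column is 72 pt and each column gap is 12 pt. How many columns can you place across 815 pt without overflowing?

k columns need k·72 + (k−1)·12 = k·84 − 12.
k·84 − 12 ≤ 815 → k ≤ 827 / 84 ≈ 9.85, so k = 9.

9 columns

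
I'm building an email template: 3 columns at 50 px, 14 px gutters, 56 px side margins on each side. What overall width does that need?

Total width: 2·56 + 3·50 + 2·14 = 290 px.

290 px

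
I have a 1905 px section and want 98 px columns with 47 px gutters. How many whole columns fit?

Each extra column adds 98 + 47 = 145 px.
(1905 + 47) / 145 = 13.46, so 13 columns fit.

13 columns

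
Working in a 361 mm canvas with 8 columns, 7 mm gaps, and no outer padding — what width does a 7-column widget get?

315 mm

361 − 7·7 = 312; ÷8 gives c = 39 mm.
Span of 7: 7·39 + 6·7 = 273 + 42 = 315 mm.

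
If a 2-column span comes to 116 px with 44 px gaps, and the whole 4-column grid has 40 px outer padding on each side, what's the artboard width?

2c + 1·44 = 116 → 2c = 72 → c = 36 px.
Artboard = 2·40 + 4·36 + 3·44 = 80 + 144 + 132 = 356 px.

356 px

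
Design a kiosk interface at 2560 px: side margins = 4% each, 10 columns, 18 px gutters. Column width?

Each margin = 4% of 2560 = 102.4 px; content = 2560 − 2·102.4 = 2355.2 px.
Subtracting 9 gutters of 18 leaves 2193.2 for 10 columns, so c = 219.32 px.

219.32 px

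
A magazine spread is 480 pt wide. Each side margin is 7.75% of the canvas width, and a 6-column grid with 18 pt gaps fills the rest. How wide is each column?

52.6 pt

Each margin = 7.75% of 480 = 37.2 pt; content = 480 − 2·37.2 = 405.6 pt.
6 columns + 5 gaps: 6c + 5·18 = 405.6.
6c = 405.6 − 90 = 315.6, so c = 52.6 pt.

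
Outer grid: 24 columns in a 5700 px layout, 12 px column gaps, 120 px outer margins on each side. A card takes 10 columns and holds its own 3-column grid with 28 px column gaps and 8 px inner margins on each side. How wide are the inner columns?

732 px

Take off 240 px of margins, leaving 5460 px.
Subtracting 23 column gaps of 12 leaves 5184 for 24 columns, so c = 216 px.
10-column span = 10·216 + 9·12 = 2268 px.
Inner content = 2268 − 2·8 = 2252 px.
3d + 2·28 = 2252 → 3d = 2196 → d = 732 px.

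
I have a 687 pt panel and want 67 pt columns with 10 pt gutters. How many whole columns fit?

9 columns

9 columns: 9·67 + 8·10 = 683 pt ≤ 687.
10 columns: 760 pt > 687. So 9.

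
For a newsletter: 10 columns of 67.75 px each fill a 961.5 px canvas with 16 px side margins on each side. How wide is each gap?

Inside the margins: 961.5 − 32 = 929.5 px.
Columns use 677.5 px, leaving 252 px across 9 gaps = 28 px each.

28 px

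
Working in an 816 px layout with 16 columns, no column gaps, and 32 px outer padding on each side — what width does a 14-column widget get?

658 px

Content width = 816 − 2·32 = 752 px.
16c = 752 → c = 47 px.
14-column span = 14·47 = 658 px.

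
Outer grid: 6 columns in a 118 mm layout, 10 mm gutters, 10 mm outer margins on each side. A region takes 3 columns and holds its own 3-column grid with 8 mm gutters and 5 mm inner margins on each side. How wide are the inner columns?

6 mm

Subtract both margins: 118 − 2·10 = 98 mm.
6c + 5·10 = 98 → 6c = 48 → c = 8 mm.
Span of 3: 3·8 + 2·10 = 24 + 20 = 44 mm.
Inner content = 44 − 2·5 = 34 mm.
Subtracting 2 gutters of 8 leaves 18 for 3 columns, so d = 6 mm.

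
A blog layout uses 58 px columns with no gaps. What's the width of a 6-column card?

348 px

With no gaps, 6 columns span 6·58 = 348 px.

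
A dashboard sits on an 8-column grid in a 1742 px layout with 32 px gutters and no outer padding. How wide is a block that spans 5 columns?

1076.75 px

8 columns + 7 gutters: 8c + 7·32 = 1742.
8c = 1742 − 224 = 1518, so c = 189.75 px.
5 columns plus 4 gutters: 948.75 + 128 = 1076.75 px.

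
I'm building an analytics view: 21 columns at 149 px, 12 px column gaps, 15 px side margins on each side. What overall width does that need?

Frame = 2·15 + 21·149 + 20·12 = 30 + 3129 + 240 = 3399 px.

3399 px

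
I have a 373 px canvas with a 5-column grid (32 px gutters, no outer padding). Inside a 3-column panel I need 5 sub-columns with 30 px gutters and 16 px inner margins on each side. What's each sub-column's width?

11.8 px

373 − 4·32 = 245; ÷5 gives c = 49 px.
3 columns plus 2 gutters: 147 + 64 = 211 px.
Inner content = 211 − 2·16 = 179 px.
5 columns + 4 gutters: 5d + 4·30 = 179.
5d = 179 − 120 = 59, so d = 11.8 px.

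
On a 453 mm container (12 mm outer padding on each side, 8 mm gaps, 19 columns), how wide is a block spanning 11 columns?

Subtract both margins: 453 − 2·12 = 429 mm.
19c + 18·8 = 429 → 19c = 285 → c = 15 mm.
11 columns plus 10 gaps: 165 + 80 = 245 mm.

245 mm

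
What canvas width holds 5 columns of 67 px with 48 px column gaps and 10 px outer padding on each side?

547 px

Canvas = 2·10 + 5·67 + 4·48 = 20 + 335 + 192 = 547 px.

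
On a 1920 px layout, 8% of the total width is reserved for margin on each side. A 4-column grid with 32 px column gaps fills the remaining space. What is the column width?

379.2 px

Each margin = 8% of 1920 = 153.6 px; content = 1920 − 2·153.6 = 1612.8 px.
4c + 3·32 = 1612.8 → 4c = 1516.8 → c = 379.2 px.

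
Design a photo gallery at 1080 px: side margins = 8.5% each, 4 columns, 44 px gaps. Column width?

191.1 px

Each margin = 8.5% of 1080 = 91.8 px; content = 1080 − 2·91.8 = 896.4 px.
4 columns + 3 gaps: 4c + 3·44 = 896.4.
4c = 896.4 − 132 = 764.4, so c = 191.1 px.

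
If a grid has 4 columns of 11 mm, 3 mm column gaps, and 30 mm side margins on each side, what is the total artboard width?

113 mm

Adding margins, columns and gutters: 60 + 44 + 9 = 113 mm.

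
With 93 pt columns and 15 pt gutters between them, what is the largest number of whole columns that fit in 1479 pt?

13 columns

13 columns: 13·93 + 12·15 = 1389 pt ≤ 1479.
14 columns: 1497 pt > 1479. So 13.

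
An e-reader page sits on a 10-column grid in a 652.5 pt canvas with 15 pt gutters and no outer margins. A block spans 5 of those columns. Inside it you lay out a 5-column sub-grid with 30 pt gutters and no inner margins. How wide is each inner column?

39.75 pt

Subtracting 9 gutters of 15 leaves 517.5 for 10 columns, so c = 51.75 pt.
5-column span = 5·51.75 + 4·15 = 318.75 pt.
5 columns + 4 gutters: 5d + 4·30 = 318.75.
5d = 318.75 − 120 = 198.75, so d = 39.75 pt.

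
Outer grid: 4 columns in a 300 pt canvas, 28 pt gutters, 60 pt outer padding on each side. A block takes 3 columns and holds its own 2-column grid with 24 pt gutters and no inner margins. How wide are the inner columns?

Subtract both margins: 300 − 2·60 = 180 pt.
Subtracting 3 gutters of 28 leaves 96 for 4 columns, so c = 24 pt.
3-column span = 3·24 + 2·28 = 128 pt.
2d + 1·24 = 128 → 2d = 104 → d = 52 pt.

52 pt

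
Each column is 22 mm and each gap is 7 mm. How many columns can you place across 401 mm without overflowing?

14 columns

Each extra column adds 22 + 7 = 29 mm.
(401 + 7) / 29 = 14.07, so 14 columns fit.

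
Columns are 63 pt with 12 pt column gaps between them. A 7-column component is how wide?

Span of 7: 7·63 + 6·12 = 441 + 72 = 513 pt.

513 pt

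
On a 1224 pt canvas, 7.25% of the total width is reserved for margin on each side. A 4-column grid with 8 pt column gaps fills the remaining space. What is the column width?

1224 × (1 − 2·7.25%) = 1224 × 85.5% = 1046.52 pt for the columns.
Subtracting 3 column gaps of 8 leaves 1022.52 for 4 columns, so c = 255.63 pt.

255.63 pt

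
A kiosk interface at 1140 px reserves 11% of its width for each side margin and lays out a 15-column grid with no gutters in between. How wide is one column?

59.28 px

Each margin = 11% of 1140 = 125.4 px; content = 1140 − 2·125.4 = 889.2 px.
With no gutters, each column is 889.2/15 = 59.28 px.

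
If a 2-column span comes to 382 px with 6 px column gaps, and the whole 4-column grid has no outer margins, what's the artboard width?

770 px

Subtracting 1 column gap of 6 leaves 376 for 2 columns, so c = 188 px.
Summing: 752 + 18 = 770 px.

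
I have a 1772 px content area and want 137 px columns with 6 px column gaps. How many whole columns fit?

k columns need k·137 + (k−1)·6 = k·143 − 6.
k·143 − 6 ≤ 1772 → k ≤ 1778 / 143 ≈ 12.43, so k = 12.

12 columns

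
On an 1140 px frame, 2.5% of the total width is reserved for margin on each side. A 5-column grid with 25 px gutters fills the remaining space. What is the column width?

Margins: 2.5% × 1140 = 28.5 px each, so content = 1140 − 57 = 1083 px.
Subtracting 4 gutters of 25 leaves 983 for 5 columns, so c = 196.6 px.

196.6 px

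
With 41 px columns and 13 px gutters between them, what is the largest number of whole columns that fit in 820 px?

15 columns: 15·41 + 14·13 = 797 px ≤ 820.
16 columns: 851 px > 820. So 15.

15 columns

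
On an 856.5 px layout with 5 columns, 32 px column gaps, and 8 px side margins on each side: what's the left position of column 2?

Take off 16 px of margins, leaving 840.5 px.
Subtracting 4 column gaps of 32 leaves 712.5 for 5 columns, so c = 142.5 px.
Column 2 starts at margin + 1·(column + gutter) = 8 + 1·174.5 = 182.5 px.

182.5 px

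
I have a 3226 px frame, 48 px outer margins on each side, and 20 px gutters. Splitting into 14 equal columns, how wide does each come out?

205 px

Subtract both margins: 3226 − 2·48 = 3130 px.
14 columns + 13 gutters: 14c + 13·20 = 3130.
14c = 3130 − 260 = 2870, so c = 205 px.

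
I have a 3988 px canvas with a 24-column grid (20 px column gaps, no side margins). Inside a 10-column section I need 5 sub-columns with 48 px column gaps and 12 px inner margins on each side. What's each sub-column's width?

3988 − 23·20 = 3528; ÷24 gives c = 147 px.
Span of 10: 10·147 + 9·20 = 1470 + 180 = 1650 px.
Inner content = 1650 − 2·12 = 1626 px.
1626 − 4·48 = 1434; ÷5 gives d = 286.8 px.

286.8 px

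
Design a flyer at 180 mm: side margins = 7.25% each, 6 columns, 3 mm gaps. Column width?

180 × (1 − 2·7.25%) = 180 × 85.5% = 153.9 mm for the columns.
6 columns + 5 gaps: 6c + 5·3 = 153.9.
6c = 153.9 − 15 = 138.9, so c = 23.15 mm.

23.15 mm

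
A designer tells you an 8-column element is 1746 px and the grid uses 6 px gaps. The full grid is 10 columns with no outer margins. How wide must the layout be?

8 columns + 7 gaps: 8c + 7·6 = 1746.
8c = 1746 − 42 = 1704, so c = 213 px.
Summing: 2130 + 54 = 2184 px.

2184 px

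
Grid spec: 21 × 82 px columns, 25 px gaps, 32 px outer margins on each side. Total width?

2286 px

Adding margins, columns and gutters: 64 + 1722 + 500 = 2286 px.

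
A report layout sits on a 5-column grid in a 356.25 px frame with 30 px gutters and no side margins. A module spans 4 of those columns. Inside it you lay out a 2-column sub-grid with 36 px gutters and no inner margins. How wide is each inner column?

356.25 − 4·30 = 236.25; ÷5 gives c = 47.25 px.
Span of 4: 4·47.25 + 3·30 = 189 + 90 = 279 px.
2 columns + 1 gutter: 2d + 1·36 = 279.
2d = 279 − 36 = 243, so d = 121.5 px.

121.5 px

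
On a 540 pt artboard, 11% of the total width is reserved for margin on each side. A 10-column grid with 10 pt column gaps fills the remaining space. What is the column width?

33.12 pt

Each margin = 11% of 540 = 59.4 pt; content = 540 − 2·59.4 = 421.2 pt.
421.2 − 9·10 = 331.2; ÷10 gives c = 33.12 pt.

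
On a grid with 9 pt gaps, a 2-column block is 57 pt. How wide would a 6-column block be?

2 columns + 1 gap: 2c + 1·9 = 57.
2c = 57 − 9 = 48, so c = 24 pt.
6-column span = 6·24 + 5·9 = 189 pt.

189 pt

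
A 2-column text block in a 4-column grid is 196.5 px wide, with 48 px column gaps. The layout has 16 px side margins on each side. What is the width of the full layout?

473 px

196.5 − 1·48 = 148.5; ÷2 gives c = 74.25 px.
Layout = 2·16 + 4·74.25 + 3·48 = 32 + 297 + 144 = 473 px.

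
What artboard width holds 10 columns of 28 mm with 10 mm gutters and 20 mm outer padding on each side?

Adding margins, columns and gutters: 40 + 280 + 90 = 410 mm.

410 mm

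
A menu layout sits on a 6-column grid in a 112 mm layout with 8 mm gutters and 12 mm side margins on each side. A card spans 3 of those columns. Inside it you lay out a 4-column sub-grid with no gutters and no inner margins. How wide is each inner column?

Inside the margins: 112 − 24 = 88 mm.
88 − 5·8 = 48; ÷6 gives c = 8 mm.
3 columns plus 2 gutters: 24 + 16 = 40 mm.
4d = 40 → d = 10 mm.

10 mm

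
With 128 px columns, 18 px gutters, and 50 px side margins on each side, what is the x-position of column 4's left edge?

488 px

Before column 4: the margin + 3 columns + 3 gutters.
Offset = 50 + 3·(128 + 18) = 50 + 438 = 488 px.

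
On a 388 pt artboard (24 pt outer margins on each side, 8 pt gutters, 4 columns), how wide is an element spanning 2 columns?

Content width = 388 − 2·24 = 340 pt.
Subtracting 3 gutters of 8 leaves 316 for 4 columns, so c = 79 pt.
Span of 2: 2·79 + 1·8 = 158 + 8 = 166 pt.

166 pt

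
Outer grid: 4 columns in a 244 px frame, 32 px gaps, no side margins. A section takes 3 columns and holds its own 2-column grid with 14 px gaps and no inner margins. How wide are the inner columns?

4 columns + 3 gaps: 4c + 3·32 = 244.
4c = 244 − 96 = 148, so c = 37 px.
Span of 3: 3·37 + 2·32 = 111 + 64 = 175 px.
2 columns + 1 gap: 2d + 1·14 = 175.
2d = 175 − 14 = 161, so d = 80.5 px.

80.5 px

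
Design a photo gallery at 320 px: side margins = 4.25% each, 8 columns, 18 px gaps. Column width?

320 × (1 − 2·4.25%) = 320 × 91.5% = 292.8 px for the columns.
8c + 7·18 = 292.8 → 8c = 166.8 → c = 20.85 px.

20.85 px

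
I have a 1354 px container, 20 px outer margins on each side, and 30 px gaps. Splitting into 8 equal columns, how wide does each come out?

Inside the margins: 1354 − 40 = 1314 px.
Subtracting 7 gaps of 30 leaves 1104 for 8 columns, so c = 138 px.

138 px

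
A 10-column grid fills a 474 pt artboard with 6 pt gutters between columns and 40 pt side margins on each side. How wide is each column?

34 pt

Subtract both margins: 474 − 2·40 = 394 pt.
10c + 9·6 = 394 → 10c = 340 → c = 34 pt.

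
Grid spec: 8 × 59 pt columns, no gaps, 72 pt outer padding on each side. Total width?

616 pt

Total width: 2·72 + 8·59 = 616 pt.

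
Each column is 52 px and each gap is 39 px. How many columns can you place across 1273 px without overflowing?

14 columns

k columns need k·52 + (k−1)·39 = k·91 − 39.
k·91 − 39 ≤ 1273 → k ≤ 1312 / 91 ≈ 14.42, so k = 14.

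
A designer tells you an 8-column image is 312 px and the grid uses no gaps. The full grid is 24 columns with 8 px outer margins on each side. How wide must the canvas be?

952 px

312 / 8 = 39 px per column.
Summing: 16 + 936 = 952 px.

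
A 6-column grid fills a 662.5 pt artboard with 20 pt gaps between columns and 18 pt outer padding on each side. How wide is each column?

Take off 36 pt of margins, leaving 626.5 pt.
626.5 − 5·20 = 526.5; ÷6 gives c = 87.75 pt.

87.75 pt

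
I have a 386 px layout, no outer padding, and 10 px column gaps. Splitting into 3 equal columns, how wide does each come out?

386 − 2·10 = 366; ÷3 gives c = 122 px.

122 px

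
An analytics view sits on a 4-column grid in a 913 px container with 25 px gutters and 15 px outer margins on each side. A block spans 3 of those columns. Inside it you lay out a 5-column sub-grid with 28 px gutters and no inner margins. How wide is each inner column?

Outer content = 913 − 2·15 = 883 px.
4c + 3·25 = 883 → 4c = 808 → c = 202 px.
3 columns plus 2 gutters: 606 + 50 = 656 px.
656 − 4·28 = 544; ÷5 gives d = 108.8 px.

108.8 px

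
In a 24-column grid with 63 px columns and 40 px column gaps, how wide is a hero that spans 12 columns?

1196 px

12 columns plus 11 column gaps: 756 + 440 = 1196 px.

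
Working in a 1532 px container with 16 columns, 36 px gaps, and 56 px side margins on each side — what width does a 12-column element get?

Content width = 1532 − 2·56 = 1420 px.
1420 − 15·36 = 880; ÷16 gives c = 55 px.
12 columns plus 11 gaps: 660 + 396 = 1056 px.

1056 px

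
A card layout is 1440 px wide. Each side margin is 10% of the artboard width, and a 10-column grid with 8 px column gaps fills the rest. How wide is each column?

Each margin = 10% of 1440 = 144 px; content = 1440 − 2·144 = 1152 px.
1152 − 9·8 = 1080; ÷10 gives c = 108 px.

108 px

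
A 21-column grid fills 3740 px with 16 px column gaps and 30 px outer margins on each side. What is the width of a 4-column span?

Take off 60 px of margins, leaving 3680 px.
21c + 20·16 = 3680 → 21c = 3360 → c = 160 px.
4 columns plus 3 column gaps: 640 + 48 = 688 px.

688 px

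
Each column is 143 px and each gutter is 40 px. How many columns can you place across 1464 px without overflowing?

k columns need k·143 + (k−1)·40 = k·183 − 40.
k·183 − 40 ≤ 1464 → k ≤ 1504 / 183 ≈ 8.22, so k = 8.

8 columns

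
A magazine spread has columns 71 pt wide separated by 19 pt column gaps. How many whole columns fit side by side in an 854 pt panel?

k columns need k·71 + (k−1)·19 = k·90 − 19.
k·90 − 19 ≤ 854 → k ≤ 873 / 90 ≈ 9.70, so k = 9.

9 columns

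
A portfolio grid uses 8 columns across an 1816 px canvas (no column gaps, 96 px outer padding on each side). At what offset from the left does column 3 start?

502 px

Inside the margins: 1816 − 192 = 1624 px.
8c = 1624 → c = 203 px.
Column 3 starts at margin + 2·(column + gutter) = 96 + 2·203 = 502 px.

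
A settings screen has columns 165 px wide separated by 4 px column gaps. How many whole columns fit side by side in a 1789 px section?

k columns need k·165 + (k−1)·4 = k·169 − 4.
k·169 − 4 ≤ 1789 → k ≤ 1793 / 169 ≈ 10.61, so k = 10.

10 columns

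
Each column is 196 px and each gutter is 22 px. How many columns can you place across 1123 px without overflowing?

5 columns

5 columns: 5·196 + 4·22 = 1068 px ≤ 1123.
6 columns: 1286 px > 1123. So 5.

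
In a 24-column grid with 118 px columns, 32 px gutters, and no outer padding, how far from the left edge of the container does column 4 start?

450 px

Each column+gutter stride is 150 px; with no margin, 3 of them is 450 px.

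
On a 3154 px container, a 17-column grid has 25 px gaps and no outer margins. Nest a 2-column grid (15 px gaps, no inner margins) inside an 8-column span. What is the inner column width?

728 px

3154 − 16·25 = 2754; ÷17 gives c = 162 px.
8-column span = 8·162 + 7·25 = 1471 px.
Subtracting 1 gap of 15 leaves 1456 for 2 columns, so d = 728 px.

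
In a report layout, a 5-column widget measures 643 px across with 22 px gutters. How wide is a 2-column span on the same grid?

244 px

Subtracting 4 gutters of 22 leaves 555 for 5 columns, so c = 111 px.
2-column span = 2·111 + 1·22 = 244 px.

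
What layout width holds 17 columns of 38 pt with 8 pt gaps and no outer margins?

774 pt

Layout = 17·38 + 16·8 = 646 + 128 = 774 pt.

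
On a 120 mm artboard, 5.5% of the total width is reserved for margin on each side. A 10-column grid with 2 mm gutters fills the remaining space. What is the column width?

8.88 mm

Margins: 5.5% × 120 = 6.6 mm each, so content = 120 − 13.2 = 106.8 mm.
Subtracting 9 gutters of 2 leaves 88.8 for 10 columns, so c = 8.88 mm.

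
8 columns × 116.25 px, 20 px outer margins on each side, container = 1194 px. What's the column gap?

Content width = 1194 − 2·20 = 1154 px.
8 columns take 8·116.25 = 930 px; remaining 224 splits into 7 column gaps.
g = 224 / 7 = 32 px.

32 px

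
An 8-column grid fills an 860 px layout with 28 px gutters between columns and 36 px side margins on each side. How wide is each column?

74 px

Subtract both margins: 860 − 2·36 = 788 px.
Subtracting 7 gutters of 28 leaves 592 for 8 columns, so c = 74 px.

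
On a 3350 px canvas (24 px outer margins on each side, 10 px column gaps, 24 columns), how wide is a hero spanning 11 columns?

Content width = 3350 − 2·24 = 3302 px.
Subtracting 23 column gaps of 10 leaves 3072 for 24 columns, so c = 128 px.
11 columns plus 10 column gaps: 1408 + 100 = 1508 px.

1508 px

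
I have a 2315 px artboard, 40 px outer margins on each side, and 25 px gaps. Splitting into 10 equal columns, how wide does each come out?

Subtract both margins: 2315 − 2·40 = 2235 px.
10c + 9·25 = 2235 → 10c = 2010 → c = 201 px.

201 px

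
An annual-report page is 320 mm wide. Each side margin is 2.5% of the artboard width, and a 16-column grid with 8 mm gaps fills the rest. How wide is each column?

11.5 mm

320 × (1 − 2·2.5%) = 320 × 95% = 304 mm for the columns.
304 − 15·8 = 184; ÷16 gives c = 11.5 mm.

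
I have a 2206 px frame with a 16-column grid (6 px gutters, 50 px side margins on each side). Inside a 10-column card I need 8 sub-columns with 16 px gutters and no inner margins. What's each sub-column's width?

Take off 100 px of margins, leaving 2106 px.
16c + 15·6 = 2106 → 16c = 2016 → c = 126 px.
10-column span = 10·126 + 9·6 = 1314 px.
1314 − 7·16 = 1202; ÷8 gives d = 150.25 px.

150.25 px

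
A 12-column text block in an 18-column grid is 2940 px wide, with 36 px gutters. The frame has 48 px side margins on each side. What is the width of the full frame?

Subtracting 11 gutters of 36 leaves 2544 for 12 columns, so c = 212 px.
Adding margins, columns and gutters: 96 + 3816 + 612 = 4524 px.

4524 px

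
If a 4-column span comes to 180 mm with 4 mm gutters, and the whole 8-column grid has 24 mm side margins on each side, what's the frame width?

4 columns + 3 gutters: 4c + 3·4 = 180.
4c = 180 − 12 = 168, so c = 42 mm.
Frame = 2·24 + 8·42 + 7·4 = 48 + 336 + 28 = 412 mm.

412 mm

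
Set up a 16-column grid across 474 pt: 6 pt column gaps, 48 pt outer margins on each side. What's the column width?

Take off 96 pt of margins, leaving 378 pt.
16 columns + 15 column gaps: 16c + 15·6 = 378.
16c = 378 − 90 = 288, so c = 18 pt.

18 pt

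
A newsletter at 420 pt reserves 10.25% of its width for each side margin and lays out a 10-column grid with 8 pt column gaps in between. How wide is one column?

26.19 pt

Margins: 10.25% × 420 = 43.05 pt each, so content = 420 − 86.1 = 333.9 pt.
10 columns + 9 column gaps: 10c + 9·8 = 333.9.
10c = 333.9 − 72 = 261.9, so c = 26.19 pt.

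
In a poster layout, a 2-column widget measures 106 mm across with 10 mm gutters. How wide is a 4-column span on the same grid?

222 mm

106 − 1·10 = 96; ÷2 gives c = 48 mm.
4-column span = 4·48 + 3·10 = 222 mm.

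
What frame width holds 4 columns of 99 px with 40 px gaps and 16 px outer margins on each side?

548 px

Total width: 2·16 + 4·99 + 3·40 = 548 px.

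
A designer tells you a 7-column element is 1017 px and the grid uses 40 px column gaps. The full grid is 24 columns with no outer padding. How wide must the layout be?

Subtracting 6 column gaps of 40 leaves 777 for 7 columns, so c = 111 px.
Summing: 2664 + 920 = 3584 px.

3584 px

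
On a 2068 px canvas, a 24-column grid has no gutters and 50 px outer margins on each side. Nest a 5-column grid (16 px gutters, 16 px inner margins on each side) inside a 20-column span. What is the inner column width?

308.8 px

Subtract both margins: 2068 − 2·50 = 1968 px.
With no gutters, each column is 1968/24 = 82 px.
20-column span = 20·82 = 1640 px.
Inner content = 1640 − 2·16 = 1608 px.
5 columns + 4 gutters: 5d + 4·16 = 1608.
5d = 1608 − 64 = 1544, so d = 308.8 px.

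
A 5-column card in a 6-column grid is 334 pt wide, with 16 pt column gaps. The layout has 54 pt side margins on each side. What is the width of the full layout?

5c + 4·16 = 334 → 5c = 270 → c = 54 pt.
Total width: 2·54 + 6·54 + 5·16 = 512 pt.

512 pt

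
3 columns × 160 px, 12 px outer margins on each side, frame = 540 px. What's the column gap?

Content width = 540 − 2·12 = 516 px.
3 columns take 3·160 = 480 px; remaining 36 splits into 2 column gaps.
g = 36 / 2 = 18 px.

18 px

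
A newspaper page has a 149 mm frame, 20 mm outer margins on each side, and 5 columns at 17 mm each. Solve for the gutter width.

Subtract both margins: 149 − 2·20 = 109 mm.
5 columns take 5·17 = 85 mm; remaining 24 splits into 4 gutters.
g = 24 / 4 = 6 mm.

6 mm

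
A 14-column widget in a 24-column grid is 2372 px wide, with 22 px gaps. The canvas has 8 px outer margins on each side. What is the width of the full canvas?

4098 px

14c + 13·22 = 2372 → 14c = 2086 → c = 149 px.
Adding margins, columns and gutters: 16 + 3576 + 506 = 4098 px.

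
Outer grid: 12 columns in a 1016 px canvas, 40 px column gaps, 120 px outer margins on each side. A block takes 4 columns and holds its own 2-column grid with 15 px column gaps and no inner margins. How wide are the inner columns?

108.5 px

Outer content = 1016 − 2·120 = 776 px.
Subtracting 11 column gaps of 40 leaves 336 for 12 columns, so c = 28 px.
Span of 4: 4·28 + 3·40 = 112 + 120 = 232 px.
2d + 1·15 = 232 → 2d = 217 → d = 108.5 px.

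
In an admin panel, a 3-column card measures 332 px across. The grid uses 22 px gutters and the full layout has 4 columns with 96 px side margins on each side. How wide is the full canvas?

332 − 2·22 = 288; ÷3 gives c = 96 px.
Total width: 2·96 + 4·96 + 3·22 = 642 px.

642 px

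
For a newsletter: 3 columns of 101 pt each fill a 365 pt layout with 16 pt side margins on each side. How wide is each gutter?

Inside the margins: 365 − 32 = 333 pt.
3·101 + 2g = 333 → 2g = 30 → g = 15 pt.

15 pt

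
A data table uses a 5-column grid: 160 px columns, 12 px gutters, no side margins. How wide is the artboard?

Artboard = 5·160 + 4·12 = 800 + 48 = 848 px.

848 px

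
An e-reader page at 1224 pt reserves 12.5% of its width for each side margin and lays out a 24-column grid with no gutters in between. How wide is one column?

Margins: 12.5% × 1224 = 153 pt each, so content = 1224 − 306 = 918 pt.
24c = 918 → c = 38.25 pt.

38.25 pt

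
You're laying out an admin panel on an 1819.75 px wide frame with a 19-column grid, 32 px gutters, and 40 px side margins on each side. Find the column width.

61.25 px

Take off 80 px of margins, leaving 1739.75 px.
19 columns + 18 gutters: 19c + 18·32 = 1739.75.
19c = 1739.75 − 576 = 1163.75, so c = 61.25 px.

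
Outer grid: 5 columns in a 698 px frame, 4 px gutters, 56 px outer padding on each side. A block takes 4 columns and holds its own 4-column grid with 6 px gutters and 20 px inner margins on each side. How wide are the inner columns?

Outer content = 698 − 2·56 = 586 px.
Subtracting 4 gutters of 4 leaves 570 for 5 columns, so c = 114 px.
4 columns plus 3 gutters: 456 + 12 = 468 px.
Inner content = 468 − 2·20 = 428 px.
428 − 3·6 = 410; ÷4 gives d = 102.5 px.

102.5 px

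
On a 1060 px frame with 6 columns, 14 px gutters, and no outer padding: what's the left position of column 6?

895 px

1060 − 5·14 = 990; ÷6 gives c = 165 px.
Each column+gutter stride is 179 px; with no margin, 5 of them is 895 px.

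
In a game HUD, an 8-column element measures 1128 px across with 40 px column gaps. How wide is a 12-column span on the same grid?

1128 − 7·40 = 848; ÷8 gives c = 106 px.
12-column span = 12·106 + 11·40 = 1712 px.

1712 px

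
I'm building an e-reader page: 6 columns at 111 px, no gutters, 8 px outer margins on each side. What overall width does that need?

Frame = 2·8 + 6·111 = 16 + 666 = 682 px.

682 px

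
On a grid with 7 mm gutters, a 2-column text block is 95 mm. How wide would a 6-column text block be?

Subtracting 1 gutter of 7 leaves 88 for 2 columns, so c = 44 mm.
6 columns plus 5 gutters: 264 + 35 = 299 mm.

299 mm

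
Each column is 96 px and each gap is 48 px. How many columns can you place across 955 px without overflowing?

Each extra column adds 96 + 48 = 144 px.
(955 + 48) / 144 = 6.97, so 6 columns fit.

6 columns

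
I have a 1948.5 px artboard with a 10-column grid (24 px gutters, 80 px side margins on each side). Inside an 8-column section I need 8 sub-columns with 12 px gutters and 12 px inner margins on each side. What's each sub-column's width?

Outer content = 1948.5 − 2·80 = 1788.5 px.
10c + 9·24 = 1788.5 → 10c = 1572.5 → c = 157.25 px.
8 columns plus 7 gutters: 1258 + 168 = 1426 px.
Inner content = 1426 − 2·12 = 1402 px.
Subtracting 7 gutters of 12 leaves 1318 for 8 columns, so d = 164.75 px.

164.75 px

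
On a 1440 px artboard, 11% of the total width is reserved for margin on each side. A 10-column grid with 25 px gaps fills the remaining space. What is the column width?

89.82 px

1440 × (1 − 2·11%) = 1440 × 78% = 1123.2 px for the columns.
10c + 9·25 = 1123.2 → 10c = 898.2 → c = 89.82 px.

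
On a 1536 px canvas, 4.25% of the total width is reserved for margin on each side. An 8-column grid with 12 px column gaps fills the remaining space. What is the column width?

1536 × (1 − 2·4.25%) = 1536 × 91.5% = 1405.44 px for the columns.
8 columns + 7 column gaps: 8c + 7·12 = 1405.44.
8c = 1405.44 − 84 = 1321.44, so c = 165.18 px.

165.18 px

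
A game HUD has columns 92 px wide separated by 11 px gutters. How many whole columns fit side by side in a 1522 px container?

Each extra column adds 92 + 11 = 103 px.
(1522 + 11) / 103 = 14.88, so 14 columns fit.

14 columns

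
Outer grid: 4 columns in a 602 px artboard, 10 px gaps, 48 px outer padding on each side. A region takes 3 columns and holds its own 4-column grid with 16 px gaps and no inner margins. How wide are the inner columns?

Outer content = 602 − 2·48 = 506 px.
4 columns + 3 gaps: 4c + 3·10 = 506.
4c = 506 − 30 = 476, so c = 119 px.
3-column span = 3·119 + 2·10 = 377 px.
Subtracting 3 gaps of 16 leaves 329 for 4 columns, so d = 82.25 px.

82.25 px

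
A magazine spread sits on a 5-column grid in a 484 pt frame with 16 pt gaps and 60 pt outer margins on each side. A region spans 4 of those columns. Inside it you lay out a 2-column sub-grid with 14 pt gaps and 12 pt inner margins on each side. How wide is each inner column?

125 pt

Outer content = 484 − 2·60 = 364 pt.
5c + 4·16 = 364 → 5c = 300 → c = 60 pt.
4 columns plus 3 gaps: 240 + 48 = 288 pt.
Inner content = 288 − 2·12 = 264 pt.
2d + 1·14 = 264 → 2d = 250 → d = 125 pt.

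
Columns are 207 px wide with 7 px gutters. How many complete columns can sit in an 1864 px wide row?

8 columns

8 columns: 8·207 + 7·7 = 1705 px ≤ 1864.
9 columns: 1919 px > 1864. So 8.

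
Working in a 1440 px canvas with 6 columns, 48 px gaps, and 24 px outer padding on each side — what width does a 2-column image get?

432 px

Take off 48 px of margins, leaving 1392 px.
Subtracting 5 gaps of 48 leaves 1152 for 6 columns, so c = 192 px.
2-column span = 2·192 + 1·48 = 432 px.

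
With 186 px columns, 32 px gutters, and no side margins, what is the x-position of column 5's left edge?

872 px

Before column 5: 4 columns + 4 gutters.
Offset = 4·(186 + 32) = 4·218 = 872 px.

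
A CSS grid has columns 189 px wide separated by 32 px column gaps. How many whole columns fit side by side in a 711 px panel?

3 columns

3 columns: 3·189 + 2·32 = 631 px ≤ 711.
4 columns: 852 px > 711. So 3.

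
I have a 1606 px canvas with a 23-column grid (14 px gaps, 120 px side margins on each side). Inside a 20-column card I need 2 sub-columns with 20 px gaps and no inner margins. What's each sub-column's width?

Outer content = 1606 − 2·120 = 1366 px.
23 columns + 22 gaps: 23c + 22·14 = 1366.
23c = 1366 − 308 = 1058, so c = 46 px.
Span of 20: 20·46 + 19·14 = 920 + 266 = 1186 px.
2d + 1·20 = 1186 → 2d = 1166 → d = 583 px.

583 px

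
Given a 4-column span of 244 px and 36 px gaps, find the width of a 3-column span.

4 columns + 3 gaps: 4c + 3·36 = 244.
4c = 244 − 108 = 136, so c = 34 px.
Span of 3: 3·34 + 2·36 = 102 + 72 = 174 px.

174 px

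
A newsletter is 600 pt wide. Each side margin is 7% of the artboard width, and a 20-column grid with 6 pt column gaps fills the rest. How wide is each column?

Margins: 7% × 600 = 42 pt each, so content = 600 − 84 = 516 pt.
516 − 19·6 = 402; ÷20 gives c = 20.1 pt.

20.1 pt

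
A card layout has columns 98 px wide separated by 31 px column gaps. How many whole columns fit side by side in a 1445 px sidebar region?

11 columns

11 columns: 11·98 + 10·31 = 1388 px ≤ 1445.
12 columns: 1517 px > 1445. So 11.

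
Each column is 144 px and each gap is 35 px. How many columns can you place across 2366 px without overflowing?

13 columns

k columns need k·144 + (k−1)·35 = k·179 − 35.
k·179 − 35 ≤ 2366 → k ≤ 2401 / 179 ≈ 13.41, so k = 13.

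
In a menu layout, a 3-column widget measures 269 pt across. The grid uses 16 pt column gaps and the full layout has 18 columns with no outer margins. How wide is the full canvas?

Subtracting 2 column gaps of 16 leaves 237 for 3 columns, so c = 79 pt.
Summing: 1422 + 272 = 1694 pt.

1694 pt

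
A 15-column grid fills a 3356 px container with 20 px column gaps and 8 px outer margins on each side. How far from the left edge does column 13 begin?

2696 px

Take off 16 px of margins, leaving 3340 px.
15c + 14·20 = 3340 → 15c = 3060 → c = 204 px.
Before column 13: the margin + 12 columns + 12 column gaps.
Offset = 8 + 12·(204 + 20) = 8 + 2688 = 2696 px.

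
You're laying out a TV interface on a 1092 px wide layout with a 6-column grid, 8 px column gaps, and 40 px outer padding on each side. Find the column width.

Take off 80 px of margins, leaving 1012 px.
6c + 5·8 = 1012 → 6c = 972 → c = 162 px.

162 px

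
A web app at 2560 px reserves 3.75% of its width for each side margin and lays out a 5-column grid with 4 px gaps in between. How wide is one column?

2560 × (1 − 2·3.75%) = 2560 × 92.5% = 2368 px for the columns.
2368 − 4·4 = 2352; ÷5 gives c = 470.4 px.

470.4 px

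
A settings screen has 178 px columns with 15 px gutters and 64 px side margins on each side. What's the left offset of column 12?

Before column 12: the margin + 11 columns + 11 gutters.
Offset = 64 + 11·(178 + 15) = 64 + 2123 = 2187 px.

2187 px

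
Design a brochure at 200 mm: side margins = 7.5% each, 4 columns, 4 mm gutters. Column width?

39.5 mm

Margins: 7.5% × 200 = 15 mm each, so content = 200 − 30 = 170 mm.
4 columns + 3 gutters: 4c + 3·4 = 170.
4c = 170 − 12 = 158, so c = 39.5 mm.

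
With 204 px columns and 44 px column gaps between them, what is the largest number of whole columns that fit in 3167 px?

12 columns

Each extra column adds 204 + 44 = 248 px.
(3167 + 44) / 248 = 12.95, so 12 columns fit.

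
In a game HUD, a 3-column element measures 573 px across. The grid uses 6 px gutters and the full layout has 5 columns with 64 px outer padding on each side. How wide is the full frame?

3c + 2·6 = 573 → 3c = 561 → c = 187 px.
Total width: 2·64 + 5·187 + 4·6 = 1087 px.

1087 px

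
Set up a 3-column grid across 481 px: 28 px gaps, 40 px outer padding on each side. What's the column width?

Subtract both margins: 481 − 2·40 = 401 px.
3 columns + 2 gaps: 3c + 2·28 = 401.
3c = 401 − 56 = 345, so c = 115 px.

115 px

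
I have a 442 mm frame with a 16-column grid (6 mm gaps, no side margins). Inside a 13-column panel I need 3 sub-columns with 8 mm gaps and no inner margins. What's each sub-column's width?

114 mm

16 columns + 15 gaps: 16c + 15·6 = 442.
16c = 442 − 90 = 352, so c = 22 mm.
13-column span = 13·22 + 12·6 = 358 mm.
3d + 2·8 = 358 → 3d = 342 → d = 114 mm.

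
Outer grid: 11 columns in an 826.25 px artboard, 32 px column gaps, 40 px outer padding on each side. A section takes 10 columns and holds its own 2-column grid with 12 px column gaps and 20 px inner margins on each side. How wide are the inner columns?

311.75 px

Take off 80 px of margins, leaving 746.25 px.
746.25 − 10·32 = 426.25; ÷11 gives c = 38.75 px.
Span of 10: 10·38.75 + 9·32 = 387.5 + 288 = 675.5 px.
Inner content = 675.5 − 2·20 = 635.5 px.
2d + 1·12 = 635.5 → 2d = 623.5 → d = 311.75 px.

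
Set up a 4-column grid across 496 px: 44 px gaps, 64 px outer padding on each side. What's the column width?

59 px

Inside the margins: 496 − 128 = 368 px.
4 columns + 3 gaps: 4c + 3·44 = 368.
4c = 368 − 132 = 236, so c = 59 px.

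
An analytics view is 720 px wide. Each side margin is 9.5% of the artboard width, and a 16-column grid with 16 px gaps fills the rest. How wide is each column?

21.45 px

720 × (1 − 2·9.5%) = 720 × 81% = 583.2 px for the columns.
583.2 − 15·16 = 343.2; ÷16 gives c = 21.45 px.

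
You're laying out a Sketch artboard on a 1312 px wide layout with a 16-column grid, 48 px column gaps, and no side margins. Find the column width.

37 px

16 columns + 15 column gaps: 16c + 15·48 = 1312.
16c = 1312 − 720 = 592, so c = 37 px.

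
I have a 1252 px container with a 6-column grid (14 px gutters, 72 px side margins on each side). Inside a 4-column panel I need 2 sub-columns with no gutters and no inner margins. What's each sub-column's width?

367 px

Inside the margins: 1252 − 144 = 1108 px.
Subtracting 5 gutters of 14 leaves 1038 for 6 columns, so c = 173 px.
4-column span = 4·173 + 3·14 = 734 px.
With no gutters, each column is 734/2 = 367 px.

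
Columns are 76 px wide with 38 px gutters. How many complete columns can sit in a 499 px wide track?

Each extra column adds 76 + 38 = 114 px.
(499 + 38) / 114 = 4.71, so 4 columns fit.

4 columns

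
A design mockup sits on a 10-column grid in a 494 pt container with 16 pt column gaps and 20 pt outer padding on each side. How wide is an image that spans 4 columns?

Subtract both margins: 494 − 2·20 = 454 pt.
454 − 9·16 = 310; ÷10 gives c = 31 pt.
Span of 4: 4·31 + 3·16 = 124 + 48 = 172 pt.

172 pt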